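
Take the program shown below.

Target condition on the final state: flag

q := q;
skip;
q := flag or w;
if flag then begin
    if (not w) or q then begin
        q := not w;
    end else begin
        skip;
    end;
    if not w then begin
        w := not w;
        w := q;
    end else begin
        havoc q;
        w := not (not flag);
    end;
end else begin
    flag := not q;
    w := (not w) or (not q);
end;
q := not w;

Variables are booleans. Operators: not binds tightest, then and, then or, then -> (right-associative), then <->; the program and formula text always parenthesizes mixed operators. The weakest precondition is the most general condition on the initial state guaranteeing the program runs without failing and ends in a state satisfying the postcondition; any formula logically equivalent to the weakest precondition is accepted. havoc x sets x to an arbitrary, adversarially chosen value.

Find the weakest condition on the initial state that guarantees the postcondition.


Working backward. After the program, flag must hold.
Before q := not w: flag
Then branch requires (((not w) or q) -> (((not w) -> flag) and (w -> flag))) and ((not ((not w) or q)) -> (((not w) -> flag) and (w -> flag))); else branch requires not q.
Before the if: (flag -> ((((not w) or q) -> (((not w) -> flag) and (w -> flag))) and ((not ((not w) or q)) -> (((not w) -> flag) and (w -> flag))))) and ((not flag) -> (not q))
Before q := flag or w: (flag -> (((not w) -> flag) and (w -> flag))) and ((not flag) -> (not (flag or w)))
Before skip: (flag -> (((not w) -> flag) and (w -> flag))) and ((not flag) -> (not (flag or w)))
Before q := q: (flag -> (((not w) -> flag) and (w -> flag))) and ((not flag) -> (not (flag or w)))
Answer: WP = (flag -> (((not w) -> flag) and (w -> flag))) and ((not flag) -> (not (flag or w)))


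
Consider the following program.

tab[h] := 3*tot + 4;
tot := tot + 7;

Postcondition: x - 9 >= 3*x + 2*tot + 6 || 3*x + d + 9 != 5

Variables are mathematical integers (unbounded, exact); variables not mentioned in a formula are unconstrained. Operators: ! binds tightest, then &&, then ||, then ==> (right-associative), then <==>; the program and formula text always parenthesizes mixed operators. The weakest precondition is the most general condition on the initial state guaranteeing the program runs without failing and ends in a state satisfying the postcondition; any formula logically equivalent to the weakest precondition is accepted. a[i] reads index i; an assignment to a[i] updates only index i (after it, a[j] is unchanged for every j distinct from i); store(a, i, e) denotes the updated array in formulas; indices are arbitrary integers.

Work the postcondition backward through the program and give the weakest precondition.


Working backward. After the program, the postcondition x - 9 >= 3*x + 2*tot + 6 || 3*x + d + 9 != 5 must hold; in canonical form it is 2*tot + 2*x <= -15 || d + 3*x != -4.
Before tot := tot + 7: 2*tot + 2*x <= -29 || d + 3*x != -4
Before tab[h] := 3*tot + 4: 2*tot + 2*x <= -29 || d + 3*x != -4
Answer: WP = 2*tot + 2*x <= -29 || d + 3*x != -4


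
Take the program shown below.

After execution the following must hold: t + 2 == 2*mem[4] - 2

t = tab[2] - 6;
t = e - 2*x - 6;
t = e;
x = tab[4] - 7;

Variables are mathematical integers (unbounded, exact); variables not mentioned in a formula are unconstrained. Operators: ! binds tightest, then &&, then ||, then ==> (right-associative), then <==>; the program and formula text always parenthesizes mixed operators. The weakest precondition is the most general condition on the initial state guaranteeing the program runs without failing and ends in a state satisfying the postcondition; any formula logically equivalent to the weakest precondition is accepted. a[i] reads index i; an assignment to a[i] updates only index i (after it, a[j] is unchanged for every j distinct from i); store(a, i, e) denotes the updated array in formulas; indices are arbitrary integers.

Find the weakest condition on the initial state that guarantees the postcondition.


Working backward. After the program, the postcondition t + 2 == 2*mem[4] - 2 must hold; in canonical form it is t == 2*mem[4] - 4.
Before x := tab[4] - 7: t == 2*mem[4] - 4
Before t := e: e == 2*mem[4] - 4
Before t := e - 2*x - 6: e == 2*mem[4] - 4
Before t := tab[2] - 6: e == 2*mem[4] - 4
Answer: WP = e == 2*mem[4] - 4


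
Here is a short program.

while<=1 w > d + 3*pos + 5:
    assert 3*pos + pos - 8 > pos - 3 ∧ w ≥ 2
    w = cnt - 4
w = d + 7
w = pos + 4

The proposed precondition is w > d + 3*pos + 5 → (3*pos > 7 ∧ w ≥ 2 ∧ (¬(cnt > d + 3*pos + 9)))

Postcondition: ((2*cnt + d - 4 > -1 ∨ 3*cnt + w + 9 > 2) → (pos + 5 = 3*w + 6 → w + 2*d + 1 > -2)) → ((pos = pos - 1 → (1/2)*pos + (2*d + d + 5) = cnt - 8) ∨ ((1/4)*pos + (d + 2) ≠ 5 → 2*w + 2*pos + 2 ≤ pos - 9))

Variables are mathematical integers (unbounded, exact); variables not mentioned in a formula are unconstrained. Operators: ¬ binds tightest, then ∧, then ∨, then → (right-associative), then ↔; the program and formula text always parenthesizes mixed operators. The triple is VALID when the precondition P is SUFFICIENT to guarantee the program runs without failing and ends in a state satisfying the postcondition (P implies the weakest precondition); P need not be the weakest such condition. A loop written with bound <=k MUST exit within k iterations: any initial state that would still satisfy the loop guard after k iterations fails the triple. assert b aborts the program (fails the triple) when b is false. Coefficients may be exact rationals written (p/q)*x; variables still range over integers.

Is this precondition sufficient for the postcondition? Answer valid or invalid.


Working backward. After the program, the postcondition ((2*cnt + d - 4 > -1 ∨ 3*cnt + w + 9 > 2) → (pos + 5 = 3*w + 6 → w + 2*d + 1 > -2)) → ((pos = pos - 1 → (1/2)*pos + (2*d + d + 5) = cnt - 8) ∨ ((1/4)*pos + (d + 2) ≠ 5 → 2*w + 2*pos + 2 ≤ pos - 9)) must hold; in canonical form it is true.
Before w := pos + 4: true
Before w := d + 7: true
Before the loop (bound <=1), unroll the exhaustion recursion (WP_0 = exit-now case; WP_j = one more guarded iteration, up to j = 1):
  WP_0: ¬(w > d + 3*pos + 5)
  WP_1: w > d + 3*pos + 5 → (3*pos > 5 ∧ w ≥ 2 ∧ (¬(cnt > d + 3*pos + 9)))
So before the loop: w > d + 3*pos + 5 → (3*pos > 5 ∧ w ≥ 2 ∧ (¬(cnt > d + 3*pos + 9)))
The weakest precondition is w > d + 3*pos + 5 → (3*pos > 5 ∧ w ≥ 2 ∧ (¬(cnt > d + 3*pos + 9))).
Check whether w > d + 3*pos + 5 → (3*pos > 7 ∧ w ≥ 2 ∧ (¬(cnt > d + 3*pos + 9))) implies it.
Every state satisfying the precondition satisfies the weakest precondition: the implication holds.
Answer: valid


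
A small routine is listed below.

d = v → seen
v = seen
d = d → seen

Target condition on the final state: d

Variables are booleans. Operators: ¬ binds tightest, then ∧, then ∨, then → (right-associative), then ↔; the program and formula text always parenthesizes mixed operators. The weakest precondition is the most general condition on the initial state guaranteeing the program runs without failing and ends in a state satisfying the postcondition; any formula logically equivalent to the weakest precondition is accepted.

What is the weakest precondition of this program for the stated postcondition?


Working backward. After the program, d must hold.
Before d := d → seen: d → seen
Before v := seen: d → seen
Before d := v → seen: (v → seen) → seen
Answer: WP = (v → seen) → seen


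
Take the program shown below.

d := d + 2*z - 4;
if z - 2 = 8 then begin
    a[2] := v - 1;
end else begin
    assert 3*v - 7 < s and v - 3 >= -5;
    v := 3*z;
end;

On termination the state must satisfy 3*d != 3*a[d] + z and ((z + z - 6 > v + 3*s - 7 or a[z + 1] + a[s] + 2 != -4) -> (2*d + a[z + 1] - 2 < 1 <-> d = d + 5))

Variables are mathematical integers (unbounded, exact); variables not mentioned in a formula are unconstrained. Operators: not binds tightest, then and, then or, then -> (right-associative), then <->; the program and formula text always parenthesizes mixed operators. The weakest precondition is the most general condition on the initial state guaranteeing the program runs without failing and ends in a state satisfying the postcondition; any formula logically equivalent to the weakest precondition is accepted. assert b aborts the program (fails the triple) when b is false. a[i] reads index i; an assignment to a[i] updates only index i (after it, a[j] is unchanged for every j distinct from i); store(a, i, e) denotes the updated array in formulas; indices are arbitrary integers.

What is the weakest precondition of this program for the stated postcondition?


Working backward. After the program, the postcondition 3*d != 3*a[d] + z and ((z + z - 6 > v + 3*s - 7 or a[z + 1] + a[s] + 2 != -4) -> (2*d + a[z + 1] - 2 < 1 <-> d = d + 5)) must hold; in canonical form it is 3*d != 3*a[d] + z and ((2*z > 3*s + v - 1 or a[z + 1] + a[s] != -6) -> (not (a[z + 1] + 2*d < 3))).
Then branch requires 3*d != 3*store(a, 2, v - 1)[d] + z and ((2*z > 3*s + v - 1 or store(a, 2, v - 1)[z + 1] + store(a, 2, v - 1)[s] != -6) -> (not (store(a, 2, v - 1)[z + 1] + 2*d < 3))); else branch requires 3*v < s + 7 and v >= -2 and 3*d != 3*a[d] + z and ((3*s + z < 1 or a[z + 1] + a[s] != -6) -> (not (a[z + 1] + 2*d < 3))).
Before the if: (z = 10 -> (3*d != 3*store(a, 2, v - 1)[d] + z and ((2*z > 3*s + v - 1 or store(a, 2, v - 1)[z + 1] + store(a, 2, v - 1)[s] != -6) -> (not (store(a, 2, v - 1)[z + 1] + 2*d < 3))))) and ((not (z = 10)) -> (3*v < s + 7 and v >= -2 and 3*d != 3*a[d] + z and ((3*s + z < 1 or a[z + 1] + a[s] != -6) -> (not (a[z + 1] + 2*d < 3)))))
Before d := d + 2*z - 4: (z = 10 -> (3*d + 5*z != 3*store(a, 2, v - 1)[d + 2*z - 4] + 12 and ((2*z > 3*s + v - 1 or store(a, 2, v - 1)[z + 1] + store(a, 2, v - 1)[s] != -6) -> (not (store(a, 2, v - 1)[z + 1] + 2*d + 4*z < 11))))) and ((not (z = 10)) -> (3*v < s + 7 and v >= -2 and 3*d + 5*z != 3*a[d + 2*z - 4] + 12 and ((3*s + z < 1 or a[z + 1] + a[s] != -6) -> (not (a[z + 1] + 2*d + 4*z < 11)))))
Answer: WP = (z = 10 -> (3*d + 5*z != 3*store(a, 2, v - 1)[d + 2*z - 4] + 12 and ((2*z > 3*s + v - 1 or store(a, 2, v - 1)[z + 1] + store(a, 2, v - 1)[s] != -6) -> (not (store(a, 2, v - 1)[z + 1] + 2*d + 4*z < 11))))) and ((not (z = 10)) -> (3*v < s + 7 and v >= -2 and 3*d + 5*z != 3*a[d + 2*z - 4] + 12 and ((3*s + z < 1 or a[z + 1] + a[s] != -6) -> (not (a[z + 1] + 2*d + 4*z < 11)))))


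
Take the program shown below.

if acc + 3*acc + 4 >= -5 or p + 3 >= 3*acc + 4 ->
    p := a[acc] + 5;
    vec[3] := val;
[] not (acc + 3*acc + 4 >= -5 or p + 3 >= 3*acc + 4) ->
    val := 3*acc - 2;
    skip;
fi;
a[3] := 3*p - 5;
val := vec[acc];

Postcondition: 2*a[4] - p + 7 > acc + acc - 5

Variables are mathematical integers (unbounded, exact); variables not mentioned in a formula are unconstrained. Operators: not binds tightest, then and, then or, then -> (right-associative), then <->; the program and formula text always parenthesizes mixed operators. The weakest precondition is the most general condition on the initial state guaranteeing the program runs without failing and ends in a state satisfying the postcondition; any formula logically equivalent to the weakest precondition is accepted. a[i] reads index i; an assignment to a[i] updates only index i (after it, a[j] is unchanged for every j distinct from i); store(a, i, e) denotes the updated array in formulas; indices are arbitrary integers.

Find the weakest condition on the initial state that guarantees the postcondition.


Working backward. After the program, the postcondition 2*a[4] - p + 7 > acc + acc - 5 must hold; in canonical form it is 2*a[4] > 2*acc + p - 12.
Before val := vec[acc]: 2*a[4] > 2*acc + p - 12
Before a[3] := 3*p - 5: 2*a[4] > 2*acc + p - 12
Then branch requires 2*a[4] > a[acc] + 2*acc - 7; else branch requires 2*a[4] > 2*acc + p - 12.
Before the if: ((4*acc >= -9 or p >= 3*acc + 1) -> 2*a[4] > a[acc] + 2*acc - 7) and ((not (4*acc >= -9 or p >= 3*acc + 1)) -> 2*a[4] > 2*acc + p - 12)
Answer: WP = ((4*acc >= -9 or p >= 3*acc + 1) -> 2*a[4] > a[acc] + 2*acc - 7) and ((not (4*acc >= -9 or p >= 3*acc + 1)) -> 2*a[4] > 2*acc + p - 12)


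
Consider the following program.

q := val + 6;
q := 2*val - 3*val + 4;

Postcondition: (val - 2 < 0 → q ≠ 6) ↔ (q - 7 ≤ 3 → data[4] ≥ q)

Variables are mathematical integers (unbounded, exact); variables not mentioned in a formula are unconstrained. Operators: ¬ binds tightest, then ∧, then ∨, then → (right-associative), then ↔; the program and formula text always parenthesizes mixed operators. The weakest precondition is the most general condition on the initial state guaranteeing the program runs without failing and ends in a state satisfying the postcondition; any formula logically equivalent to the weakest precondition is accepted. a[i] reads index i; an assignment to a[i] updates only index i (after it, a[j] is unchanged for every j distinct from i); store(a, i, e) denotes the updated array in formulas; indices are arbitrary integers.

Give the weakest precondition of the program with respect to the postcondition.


Working backward. After the program, the postcondition (val - 2 < 0 → q ≠ 6) ↔ (q - 7 ≤ 3 → data[4] ≥ q) must hold; in canonical form it is (val < 2 → q ≠ 6) ↔ (q ≤ 10 → data[4] ≥ q).
Before q := 2*val - 3*val + 4: (val < 2 → val ≠ -2) ↔ (val ≥ -6 → data[4] + val ≥ 4)
Before q := val + 6: (val < 2 → val ≠ -2) ↔ (val ≥ -6 → data[4] + val ≥ 4)
Answer: WP = (val < 2 → val ≠ -2) ↔ (val ≥ -6 → data[4] + val ≥ 4)


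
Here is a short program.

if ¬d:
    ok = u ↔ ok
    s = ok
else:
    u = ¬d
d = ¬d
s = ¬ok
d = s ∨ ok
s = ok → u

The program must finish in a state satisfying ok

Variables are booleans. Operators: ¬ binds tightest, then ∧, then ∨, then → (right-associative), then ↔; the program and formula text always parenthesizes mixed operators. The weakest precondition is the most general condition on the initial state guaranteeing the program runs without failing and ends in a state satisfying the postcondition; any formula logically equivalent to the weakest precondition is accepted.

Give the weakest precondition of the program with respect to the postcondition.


Working backward. After the program, ok must hold.
Before s := ok → u: ok
Before d := s ∨ ok: ok
Before s := ¬ok: ok
Before d := ¬d: ok
Then branch requires u ↔ ok; else branch requires ok.
Before the if: ((¬d) → (u ↔ ok)) ∧ (d → ok)
Answer: WP = ((¬d) → (u ↔ ok)) ∧ (d → ok)


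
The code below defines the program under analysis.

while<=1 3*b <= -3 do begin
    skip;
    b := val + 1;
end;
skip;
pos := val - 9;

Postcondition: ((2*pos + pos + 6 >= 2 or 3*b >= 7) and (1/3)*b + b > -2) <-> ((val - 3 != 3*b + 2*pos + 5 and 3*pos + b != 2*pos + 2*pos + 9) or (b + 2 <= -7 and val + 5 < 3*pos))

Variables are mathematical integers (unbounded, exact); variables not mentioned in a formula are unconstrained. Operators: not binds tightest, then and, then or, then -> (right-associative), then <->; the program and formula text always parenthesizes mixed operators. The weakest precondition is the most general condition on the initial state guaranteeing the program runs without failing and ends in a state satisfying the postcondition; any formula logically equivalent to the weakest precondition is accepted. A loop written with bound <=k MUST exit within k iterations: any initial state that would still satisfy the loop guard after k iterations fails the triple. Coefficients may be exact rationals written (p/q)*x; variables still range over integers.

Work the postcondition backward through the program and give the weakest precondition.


Working backward. After the program, the postcondition ((2*pos + pos + 6 >= 2 or 3*b >= 7) and (1/3)*b + b > -2) <-> ((val - 3 != 3*b + 2*pos + 5 and 3*pos + b != 2*pos + 2*pos + 9) or (b + 2 <= -7 and val + 5 < 3*pos)) must hold; in canonical form it is ((3*pos >= -4 or 3*b >= 7) and (4/3)*b > -2) <-> ((val != 3*b + 2*pos + 8 and b != pos + 9) or (b <= -9 and val < 3*pos - 5)).
Before pos := val - 9: ((3*val >= 23 or 3*b >= 7) and (4/3)*b > -2) <-> ((3*b + val != 10 and b != val) or (b <= -9 and 2*val > 32))
Before skip: ((3*val >= 23 or 3*b >= 7) and (4/3)*b > -2) <-> ((3*b + val != 10 and b != val) or (b <= -9 and 2*val > 32))
Before the loop (bound <=1), unroll the exhaustion recursion (WP_0 = exit-now case; WP_j = one more guarded iteration, up to j = 1):
  WP_0: (not (3*b <= -3)) and (((3*val >= 23 or 3*b >= 7) and (4/3)*b > -2) <-> ((3*b + val != 10 and b != val) or (b <= -9 and 2*val > 32)))
  WP_1: (3*b <= -3 -> ((not (3*val <= -6)) and (((3*val >= 23 or 3*val >= 4) and (4/3)*val > -10/3) <-> (4*val != 7 or (val <= -10 and 2*val > 32))))) and ((not (3*b <= -3)) -> (((3*val >= 23 or 3*b >= 7) and (4/3)*b > -2) <-> ((3*b + val != 10 and b != val) or (b <= -9 and 2*val > 32))))
So before the loop: (3*b <= -3 -> ((not (3*val <= -6)) and (((3*val >= 23 or 3*val >= 4) and (4/3)*val > -10/3) <-> (4*val != 7 or (val <= -10 and 2*val > 32))))) and ((not (3*b <= -3)) -> (((3*val >= 23 or 3*b >= 7) and (4/3)*b > -2) <-> ((3*b + val != 10 and b != val) or (b <= -9 and 2*val > 32))))
Answer: WP = (3*b <= -3 -> ((not (3*val <= -6)) and (((3*val >= 23 or 3*val >= 4) and (4/3)*val > -10/3) <-> (4*val != 7 or (val <= -10 and 2*val > 32))))) and ((not (3*b <= -3)) -> (((3*val >= 23 or 3*b >= 7) and (4/3)*b > -2) <-> ((3*b + val != 10 and b != val) or (b <= -9 and 2*val > 32))))


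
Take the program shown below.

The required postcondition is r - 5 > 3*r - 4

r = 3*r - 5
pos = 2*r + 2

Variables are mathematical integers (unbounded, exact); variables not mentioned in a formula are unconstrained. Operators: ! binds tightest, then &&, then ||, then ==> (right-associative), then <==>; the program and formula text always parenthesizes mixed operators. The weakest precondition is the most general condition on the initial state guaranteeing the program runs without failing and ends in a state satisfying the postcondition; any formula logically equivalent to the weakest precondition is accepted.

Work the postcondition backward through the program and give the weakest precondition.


Working backward. After the program, the postcondition r - 5 > 3*r - 4 must hold; in canonical form it is 2*r < -1.
Before pos := 2*r + 2: 2*r < -1
Before r := 3*r - 5: 6*r < 9
Answer: WP = 6*r < 9


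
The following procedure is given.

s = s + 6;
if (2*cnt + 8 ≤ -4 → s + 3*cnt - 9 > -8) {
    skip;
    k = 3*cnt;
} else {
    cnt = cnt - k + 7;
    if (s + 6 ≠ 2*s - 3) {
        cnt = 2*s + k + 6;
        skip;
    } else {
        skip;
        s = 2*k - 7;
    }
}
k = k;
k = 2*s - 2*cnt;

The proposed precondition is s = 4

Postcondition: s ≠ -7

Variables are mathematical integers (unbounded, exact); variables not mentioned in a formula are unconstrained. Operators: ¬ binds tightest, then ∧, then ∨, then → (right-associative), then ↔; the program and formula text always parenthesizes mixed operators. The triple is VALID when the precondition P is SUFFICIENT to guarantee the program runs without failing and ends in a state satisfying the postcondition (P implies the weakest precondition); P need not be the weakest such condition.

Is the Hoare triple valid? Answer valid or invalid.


Working backward. After the program, s ≠ -7 must hold.
Before k := 2*s - 2*cnt: s ≠ -7
Before k := k: s ≠ -7
Then branch requires s ≠ -7; else branch requires (s ≠ 9 → s ≠ -7) ∧ ((¬(s ≠ 9)) → 2*k ≠ 0).
Before the if: ((2*cnt ≤ -12 → 3*cnt + s > 1) → s ≠ -7) ∧ ((¬(2*cnt ≤ -12 → 3*cnt + s > 1)) → ((s ≠ 9 → s ≠ -7) ∧ ((¬(s ≠ 9)) → 2*k ≠ 0)))
Before s := s + 6: ((2*cnt ≤ -12 → 3*cnt + s > -5) → s ≠ -13) ∧ ((¬(2*cnt ≤ -12 → 3*cnt + s > -5)) → ((s ≠ 3 → s ≠ -13) ∧ ((¬(s ≠ 3)) → 2*k ≠ 0)))
The weakest precondition is ((2*cnt ≤ -12 → 3*cnt + s > -5) → s ≠ -13) ∧ ((¬(2*cnt ≤ -12 → 3*cnt + s > -5)) → ((s ≠ 3 → s ≠ -13) ∧ ((¬(s ≠ 3)) → 2*k ≠ 0))).
Check whether s = 4 implies it.
Every state satisfying the precondition satisfies the weakest precondition: the implication holds.
Answer: valid


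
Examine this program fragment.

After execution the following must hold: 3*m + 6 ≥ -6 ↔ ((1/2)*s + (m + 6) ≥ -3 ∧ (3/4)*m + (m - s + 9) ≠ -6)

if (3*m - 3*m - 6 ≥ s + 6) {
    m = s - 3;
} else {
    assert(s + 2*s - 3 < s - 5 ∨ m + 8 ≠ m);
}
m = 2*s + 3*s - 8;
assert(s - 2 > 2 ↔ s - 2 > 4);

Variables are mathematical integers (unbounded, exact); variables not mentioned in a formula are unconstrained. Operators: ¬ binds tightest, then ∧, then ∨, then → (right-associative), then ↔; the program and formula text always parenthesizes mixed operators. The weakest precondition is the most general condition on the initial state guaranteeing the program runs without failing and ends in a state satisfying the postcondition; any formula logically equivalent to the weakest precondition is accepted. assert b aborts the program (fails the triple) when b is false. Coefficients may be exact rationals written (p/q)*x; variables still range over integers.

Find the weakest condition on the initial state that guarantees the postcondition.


Working backward. After the program, the postcondition 3*m + 6 ≥ -6 ↔ ((1/2)*s + (m + 6) ≥ -3 ∧ (3/4)*m + (m - s + 9) ≠ -6) must hold; in canonical form it is 3*m ≥ -12 ↔ (m + (1/2)*s ≥ -9 ∧ (7/4)*m ≠ s - 15).
Before assert s - 2 > 2 ↔ s - 2 > 4: (s > 4 ↔ s > 6) ∧ (3*m ≥ -12 ↔ (m + (1/2)*s ≥ -9 ∧ (7/4)*m ≠ s - 15))
Before m := 2*s + 3*s - 8: (s > 4 ↔ s > 6) ∧ (15*s ≥ 12 ↔ ((11/2)*s ≥ -1 ∧ (31/4)*s ≠ -1))
Then branch requires (s > 4 ↔ s > 6) ∧ (15*s ≥ 12 ↔ ((11/2)*s ≥ -1 ∧ (31/4)*s ≠ -1)); else branch requires (s > 4 ↔ s > 6) ∧ (15*s ≥ 12 ↔ ((11/2)*s ≥ -1 ∧ (31/4)*s ≠ -1)).
Before the if: (s ≤ -12 → ((s > 4 ↔ s > 6) ∧ (15*s ≥ 12 ↔ ((11/2)*s ≥ -1 ∧ (31/4)*s ≠ -1)))) ∧ ((¬(s ≤ -12)) → ((s > 4 ↔ s > 6) ∧ (15*s ≥ 12 ↔ ((11/2)*s ≥ -1 ∧ (31/4)*s ≠ -1))))
Answer: WP = (s ≤ -12 → ((s > 4 ↔ s > 6) ∧ (15*s ≥ 12 ↔ ((11/2)*s ≥ -1 ∧ (31/4)*s ≠ -1)))) ∧ ((¬(s ≤ -12)) → ((s > 4 ↔ s > 6) ∧ (15*s ≥ 12 ↔ ((11/2)*s ≥ -1 ∧ (31/4)*s ≠ -1))))


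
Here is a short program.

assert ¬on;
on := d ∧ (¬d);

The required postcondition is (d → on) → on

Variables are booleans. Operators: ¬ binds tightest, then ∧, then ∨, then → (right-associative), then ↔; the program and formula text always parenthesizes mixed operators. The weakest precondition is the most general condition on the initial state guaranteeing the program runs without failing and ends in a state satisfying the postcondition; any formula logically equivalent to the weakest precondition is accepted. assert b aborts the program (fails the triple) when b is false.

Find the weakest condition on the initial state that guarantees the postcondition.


Working backward. After the program, (d → on) → on must hold.
Before on := d ∧ (¬d): d
Before assert ¬on: (¬on) ∧ d
Answer: WP = (¬on) ∧ d


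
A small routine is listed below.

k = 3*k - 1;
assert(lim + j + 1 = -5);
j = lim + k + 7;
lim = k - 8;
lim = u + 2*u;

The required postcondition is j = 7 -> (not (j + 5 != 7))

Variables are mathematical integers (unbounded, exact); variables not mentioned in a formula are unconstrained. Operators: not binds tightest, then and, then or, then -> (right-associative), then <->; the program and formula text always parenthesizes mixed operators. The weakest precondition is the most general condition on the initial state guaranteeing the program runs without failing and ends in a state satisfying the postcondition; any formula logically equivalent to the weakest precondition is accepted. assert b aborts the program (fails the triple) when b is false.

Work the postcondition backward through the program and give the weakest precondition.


Working backward. After the program, the postcondition j = 7 -> (not (j + 5 != 7)) must hold; in canonical form it is j = 7 -> (not (j != 2)).
Before lim := u + 2*u: j = 7 -> (not (j != 2))
Before lim := k - 8: j = 7 -> (not (j != 2))
Before j := lim + k + 7: k + lim = 0 -> (not (k + lim != -5))
Before assert lim + j + 1 = -5: j + lim = -6 and (k + lim = 0 -> (not (k + lim != -5)))
Before k := 3*k - 1: j + lim = -6 and (3*k + lim = 1 -> (not (3*k + lim != -4)))
Answer: WP = j + lim = -6 and (3*k + lim = 1 -> (not (3*k + lim != -4)))


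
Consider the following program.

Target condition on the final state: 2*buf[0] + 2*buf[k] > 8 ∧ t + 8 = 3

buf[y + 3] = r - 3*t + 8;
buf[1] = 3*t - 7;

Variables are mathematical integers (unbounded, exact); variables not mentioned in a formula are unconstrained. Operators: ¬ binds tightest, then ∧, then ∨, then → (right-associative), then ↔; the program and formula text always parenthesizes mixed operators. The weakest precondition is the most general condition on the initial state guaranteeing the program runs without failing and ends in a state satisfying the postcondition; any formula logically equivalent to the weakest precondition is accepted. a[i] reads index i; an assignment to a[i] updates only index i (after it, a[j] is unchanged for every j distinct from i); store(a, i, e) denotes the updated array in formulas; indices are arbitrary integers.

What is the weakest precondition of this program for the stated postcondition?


Working backward. After the program, the postcondition 2*buf[0] + 2*buf[k] > 8 ∧ t + 8 = 3 must hold; in canonical form it is 2*buf[0] + 2*buf[k] > 8 ∧ t = -5.
Before buf[1] := 3*t - 7: 2*buf[0] + 2*store(buf, 1, 3*t - 7)[k] > 8 ∧ t = -5
Before buf[y + 3] := r - 3*t + 8: 2*store(buf, y + 3, r - 3*t + 8)[0] + 2*store(store(buf, y + 3, r - 3*t + 8), 1, 3*t - 7)[k] > 8 ∧ t = -5
Answer: WP = 2*store(buf, y + 3, r - 3*t + 8)[0] + 2*store(store(buf, y + 3, r - 3*t + 8), 1, 3*t - 7)[k] > 8 ∧ t = -5


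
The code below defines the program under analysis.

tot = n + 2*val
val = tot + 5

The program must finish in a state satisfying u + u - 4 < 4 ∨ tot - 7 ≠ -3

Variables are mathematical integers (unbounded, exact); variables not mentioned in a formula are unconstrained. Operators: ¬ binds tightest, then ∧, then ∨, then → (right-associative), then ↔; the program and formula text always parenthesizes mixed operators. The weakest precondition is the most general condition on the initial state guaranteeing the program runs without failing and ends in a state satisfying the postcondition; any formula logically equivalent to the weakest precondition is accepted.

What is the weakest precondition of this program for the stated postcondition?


Working backward. After the program, the postcondition u + u - 4 < 4 ∨ tot - 7 ≠ -3 must hold; in canonical form it is 2*u < 8 ∨ tot ≠ 4.
Before val := tot + 5: 2*u < 8 ∨ tot ≠ 4
Before tot := n + 2*val: 2*u < 8 ∨ n + 2*val ≠ 4
Answer: WP = 2*u < 8 ∨ n + 2*val ≠ 4


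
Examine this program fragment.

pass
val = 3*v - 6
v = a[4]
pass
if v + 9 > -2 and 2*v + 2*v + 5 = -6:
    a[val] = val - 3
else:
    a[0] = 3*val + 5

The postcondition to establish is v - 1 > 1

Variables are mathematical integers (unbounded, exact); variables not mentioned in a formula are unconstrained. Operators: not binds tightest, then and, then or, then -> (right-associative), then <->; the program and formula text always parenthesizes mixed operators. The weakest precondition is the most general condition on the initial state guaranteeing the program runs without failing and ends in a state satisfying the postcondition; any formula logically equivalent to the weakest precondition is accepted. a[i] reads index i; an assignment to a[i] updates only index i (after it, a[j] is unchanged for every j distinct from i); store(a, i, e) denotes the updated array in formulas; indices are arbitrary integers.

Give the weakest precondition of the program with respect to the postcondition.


Working backward. After the program, the postcondition v - 1 > 1 must hold; in canonical form it is v > 2.
Then branch requires v > 2; else branch requires v > 2.
Before the if: ((v > -11 and 4*v = -11) -> v > 2) and ((not (v > -11 and 4*v = -11)) -> v > 2)
Before skip: ((v > -11 and 4*v = -11) -> v > 2) and ((not (v > -11 and 4*v = -11)) -> v > 2)
Before v := a[4]: ((a[4] > -11 and 4*a[4] = -11) -> a[4] > 2) and ((not (a[4] > -11 and 4*a[4] = -11)) -> a[4] > 2)
Before val := 3*v - 6: ((a[4] > -11 and 4*a[4] = -11) -> a[4] > 2) and ((not (a[4] > -11 and 4*a[4] = -11)) -> a[4] > 2)
Before skip: ((a[4] > -11 and 4*a[4] = -11) -> a[4] > 2) and ((not (a[4] > -11 and 4*a[4] = -11)) -> a[4] > 2)
Answer: WP = ((a[4] > -11 and 4*a[4] = -11) -> a[4] > 2) and ((not (a[4] > -11 and 4*a[4] = -11)) -> a[4] > 2)


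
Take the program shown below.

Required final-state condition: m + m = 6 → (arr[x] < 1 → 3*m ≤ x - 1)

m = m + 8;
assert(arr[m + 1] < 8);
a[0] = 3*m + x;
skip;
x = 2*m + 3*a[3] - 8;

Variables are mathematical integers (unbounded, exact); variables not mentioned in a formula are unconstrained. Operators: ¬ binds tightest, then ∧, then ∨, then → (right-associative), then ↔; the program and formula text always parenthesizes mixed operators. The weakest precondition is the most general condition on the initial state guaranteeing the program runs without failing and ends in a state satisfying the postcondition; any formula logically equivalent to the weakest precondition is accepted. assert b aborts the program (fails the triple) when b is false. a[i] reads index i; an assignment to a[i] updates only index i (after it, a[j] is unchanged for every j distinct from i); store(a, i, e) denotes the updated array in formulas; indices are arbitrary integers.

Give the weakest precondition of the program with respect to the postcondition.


Working backward. After the program, the postcondition m + m = 6 → (arr[x] < 1 → 3*m ≤ x - 1) must hold; in canonical form it is 2*m = 6 → (arr[x] < 1 → 3*m ≤ x - 1).
Before x := 2*m + 3*a[3] - 8: 2*m = 6 → (arr[3*a[3] + 2*m - 8] < 1 → m ≤ 3*a[3] - 9)
Before skip: 2*m = 6 → (arr[3*a[3] + 2*m - 8] < 1 → m ≤ 3*a[3] - 9)
Before a[0] := 3*m + x: 2*m = 6 → (arr[3*a[3] + 2*m - 8] < 1 → m ≤ 3*a[3] - 9)
Before assert arr[m + 1] < 8: arr[m + 1] < 8 ∧ (2*m = 6 → (arr[3*a[3] + 2*m - 8] < 1 → m ≤ 3*a[3] - 9))
Before m := m + 8: arr[m + 9] < 8 ∧ (2*m = -10 → (arr[3*a[3] + 2*m + 8] < 1 → m ≤ 3*a[3] - 17))
Answer: WP = arr[m + 9] < 8 ∧ (2*m = -10 → (arr[3*a[3] + 2*m + 8] < 1 → m ≤ 3*a[3] - 17))


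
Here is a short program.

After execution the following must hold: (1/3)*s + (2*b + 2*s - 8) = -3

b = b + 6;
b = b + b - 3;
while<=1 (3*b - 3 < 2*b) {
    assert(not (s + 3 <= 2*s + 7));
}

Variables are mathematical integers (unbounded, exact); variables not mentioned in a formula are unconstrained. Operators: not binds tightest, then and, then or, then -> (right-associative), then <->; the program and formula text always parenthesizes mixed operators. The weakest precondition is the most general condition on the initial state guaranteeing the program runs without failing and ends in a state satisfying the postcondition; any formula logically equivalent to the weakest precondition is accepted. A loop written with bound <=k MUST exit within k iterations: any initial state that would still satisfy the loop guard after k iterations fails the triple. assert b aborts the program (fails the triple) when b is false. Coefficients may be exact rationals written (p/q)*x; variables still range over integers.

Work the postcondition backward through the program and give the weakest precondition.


Working backward. After the program, the postcondition (1/3)*s + (2*b + 2*s - 8) = -3 must hold; in canonical form it is 2*b + (7/3)*s = 5.
Before the loop (bound <=1), unroll the exhaustion recursion (WP_0 = exit-now case; WP_j = one more guarded iteration, up to j = 1):
  WP_0: (not (b < 3)) and 2*b + (7/3)*s = 5
  WP_1: (b < 3 -> ((not (s >= -4)) and (not (b < 3)) and 2*b + (7/3)*s = 5)) and ((not (b < 3)) -> 2*b + (7/3)*s = 5)
So before the loop: (b < 3 -> ((not (s >= -4)) and (not (b < 3)) and 2*b + (7/3)*s = 5)) and ((not (b < 3)) -> 2*b + (7/3)*s = 5)
Before b := b + b - 3: (2*b < 6 -> ((not (s >= -4)) and (not (2*b < 6)) and 4*b + (7/3)*s = 11)) and ((not (2*b < 6)) -> 4*b + (7/3)*s = 11)
Before b := b + 6: (2*b < -6 -> ((not (s >= -4)) and (not (2*b < -6)) and 4*b + (7/3)*s = -13)) and ((not (2*b < -6)) -> 4*b + (7/3)*s = -13)
Answer: WP = (2*b < -6 -> ((not (s >= -4)) and (not (2*b < -6)) and 4*b + (7/3)*s = -13)) and ((not (2*b < -6)) -> 4*b + (7/3)*s = -13)


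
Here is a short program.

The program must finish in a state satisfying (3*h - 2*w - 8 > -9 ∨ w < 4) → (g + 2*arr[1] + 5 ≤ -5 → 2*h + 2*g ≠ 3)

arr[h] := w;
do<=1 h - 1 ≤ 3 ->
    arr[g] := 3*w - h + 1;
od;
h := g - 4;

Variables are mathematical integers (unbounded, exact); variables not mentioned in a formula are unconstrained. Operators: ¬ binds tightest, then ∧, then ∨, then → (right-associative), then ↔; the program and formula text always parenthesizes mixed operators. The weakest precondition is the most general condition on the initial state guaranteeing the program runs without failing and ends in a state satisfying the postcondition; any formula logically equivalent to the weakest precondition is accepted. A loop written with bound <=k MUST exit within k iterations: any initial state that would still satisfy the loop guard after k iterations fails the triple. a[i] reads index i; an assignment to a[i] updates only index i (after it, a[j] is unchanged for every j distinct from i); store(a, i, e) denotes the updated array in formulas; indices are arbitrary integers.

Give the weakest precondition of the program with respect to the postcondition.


Working backward. After the program, the postcondition (3*h - 2*w - 8 > -9 ∨ w < 4) → (g + 2*arr[1] + 5 ≤ -5 → 2*h + 2*g ≠ 3) must hold; in canonical form it is (3*h > 2*w - 1 ∨ w < 4) → (2*arr[1] + g ≤ -10 → 2*g + 2*h ≠ 3).
Before h := g - 4: (3*g > 2*w + 11 ∨ w < 4) → (2*arr[1] + g ≤ -10 → 4*g ≠ 11)
Before the loop (bound <=1), unroll the exhaustion recursion (WP_0 = exit-now case; WP_j = one more guarded iteration, up to j = 1):
  WP_0: (¬(h ≤ 4)) ∧ ((3*g > 2*w + 11 ∨ w < 4) → (2*arr[1] + g ≤ -10 → 4*g ≠ 11))
  WP_1: (h ≤ 4 → ((¬(h ≤ 4)) ∧ ((3*g > 2*w + 11 ∨ w < 4) → (2*store(arr, g, -h + 3*w + 1)[1] + g ≤ -10 → 4*g ≠ 11)))) ∧ ((¬(h ≤ 4)) → ((3*g > 2*w + 11 ∨ w < 4) → (2*arr[1] + g ≤ -10 → 4*g ≠ 11)))
So before the loop: (h ≤ 4 → ((¬(h ≤ 4)) ∧ ((3*g > 2*w + 11 ∨ w < 4) → (2*store(arr, g, -h + 3*w + 1)[1] + g ≤ -10 → 4*g ≠ 11)))) ∧ ((¬(h ≤ 4)) → ((3*g > 2*w + 11 ∨ w < 4) → (2*arr[1] + g ≤ -10 → 4*g ≠ 11)))
Before arr[h] := w: (h ≤ 4 → ((¬(h ≤ 4)) ∧ ((3*g > 2*w + 11 ∨ w < 4) → (2*store(store(arr, h, w), g, -h + 3*w + 1)[1] + g ≤ -10 → 4*g ≠ 11)))) ∧ ((¬(h ≤ 4)) → ((3*g > 2*w + 11 ∨ w < 4) → (2*store(arr, h, w)[1] + g ≤ -10 → 4*g ≠ 11)))
Answer: WP = (h ≤ 4 → ((¬(h ≤ 4)) ∧ ((3*g > 2*w + 11 ∨ w < 4) → (2*store(store(arr, h, w), g, -h + 3*w + 1)[1] + g ≤ -10 → 4*g ≠ 11)))) ∧ ((¬(h ≤ 4)) → ((3*g > 2*w + 11 ∨ w < 4) → (2*store(arr, h, w)[1] + g ≤ -10 → 4*g ≠ 11)))


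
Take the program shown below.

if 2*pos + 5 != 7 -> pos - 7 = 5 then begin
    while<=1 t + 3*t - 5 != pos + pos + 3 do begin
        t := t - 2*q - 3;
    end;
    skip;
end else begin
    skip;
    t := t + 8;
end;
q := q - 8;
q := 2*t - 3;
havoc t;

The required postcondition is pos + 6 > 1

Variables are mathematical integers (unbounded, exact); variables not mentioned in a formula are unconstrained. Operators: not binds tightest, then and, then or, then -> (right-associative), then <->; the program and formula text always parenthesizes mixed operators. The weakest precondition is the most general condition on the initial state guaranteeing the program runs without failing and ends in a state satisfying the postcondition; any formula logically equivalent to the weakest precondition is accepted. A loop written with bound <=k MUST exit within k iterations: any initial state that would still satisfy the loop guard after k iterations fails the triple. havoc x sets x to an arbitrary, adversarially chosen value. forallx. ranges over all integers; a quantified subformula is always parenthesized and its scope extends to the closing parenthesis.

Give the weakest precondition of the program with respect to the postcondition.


Working backward. After the program, the postcondition pos + 6 > 1 must hold; in canonical form it is pos > -5.
Before havoc t: pos > -5
Before q := 2*t - 3: pos > -5
Before q := q - 8: pos > -5
Then branch requires (4*t != 2*pos + 8 -> ((not (4*t != 2*pos + 8*q + 20)) and pos > -5)) and ((not (4*t != 2*pos + 8)) -> pos > -5); else branch requires pos > -5.
Before the if: ((2*pos != 2 -> pos = 12) -> ((4*t != 2*pos + 8 -> ((not (4*t != 2*pos + 8*q + 20)) and pos > -5)) and ((not (4*t != 2*pos + 8)) -> pos > -5))) and ((not (2*pos != 2 -> pos = 12)) -> pos > -5)
Answer: WP = ((2*pos != 2 -> pos = 12) -> ((4*t != 2*pos + 8 -> ((not (4*t != 2*pos + 8*q + 20)) and pos > -5)) and ((not (4*t != 2*pos + 8)) -> pos > -5))) and ((not (2*pos != 2 -> pos = 12)) -> pos > -5)


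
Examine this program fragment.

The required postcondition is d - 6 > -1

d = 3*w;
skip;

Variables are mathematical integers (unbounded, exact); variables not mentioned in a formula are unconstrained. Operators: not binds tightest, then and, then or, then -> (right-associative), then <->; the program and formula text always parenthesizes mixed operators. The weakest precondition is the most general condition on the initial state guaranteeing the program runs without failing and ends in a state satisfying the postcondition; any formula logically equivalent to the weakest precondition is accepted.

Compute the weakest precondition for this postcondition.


Working backward. After the program, the postcondition d - 6 > -1 must hold; in canonical form it is d > 5.
Before skip: d > 5
Before d := 3*w: 3*w > 5
Answer: WP = 3*w > 5


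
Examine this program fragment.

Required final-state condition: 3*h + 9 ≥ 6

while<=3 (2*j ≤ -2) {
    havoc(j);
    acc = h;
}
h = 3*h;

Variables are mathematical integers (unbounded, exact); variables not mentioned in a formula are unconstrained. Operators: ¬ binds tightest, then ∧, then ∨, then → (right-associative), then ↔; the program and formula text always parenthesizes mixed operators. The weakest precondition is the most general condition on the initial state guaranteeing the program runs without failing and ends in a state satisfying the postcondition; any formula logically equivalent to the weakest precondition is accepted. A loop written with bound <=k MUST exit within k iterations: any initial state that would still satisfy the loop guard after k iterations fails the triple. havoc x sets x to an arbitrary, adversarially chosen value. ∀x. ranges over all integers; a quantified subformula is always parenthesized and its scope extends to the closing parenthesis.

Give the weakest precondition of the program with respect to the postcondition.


Working backward. After the program, the postcondition 3*h + 9 ≥ 6 must hold; in canonical form it is 3*h ≥ -3.
Before h := 3*h: 9*h ≥ -3
Before the loop (bound <=3), unroll the exhaustion recursion (WP_0 = exit-now case; WP_j = one more guarded iteration, up to j = 3):
  WP_0: (¬(2*j ≤ -2)) ∧ 9*h ≥ -3
  WP_1: (2*j ≤ -2 → (∀j_1. ((¬(2*j_1 ≤ -2)) ∧ 9*h ≥ -3))) ∧ ((¬(2*j ≤ -2)) → 9*h ≥ -3)
  WP_2: (2*j ≤ -2 → (∀j_2. ((2*j_2 ≤ -2 → (∀j_1. ((¬(2*j_1 ≤ -2)) ∧ 9*h ≥ -3))) ∧ ((¬(2*j_2 ≤ -2)) → 9*h ≥ -3)))) ∧ ((¬(2*j ≤ -2)) → 9*h ≥ -3)
  WP_3: (2*j ≤ -2 → (∀j_3. ((2*j_3 ≤ -2 → (∀j_2. ((2*j_2 ≤ -2 → (∀j_1. ((¬(2*j_1 ≤ -2)) ∧ 9*h ≥ -3))) ∧ ((¬(2*j_2 ≤ -2)) → 9*h ≥ -3)))) ∧ ((¬(2*j_3 ≤ -2)) → 9*h ≥ -3)))) ∧ ((¬(2*j ≤ -2)) → 9*h ≥ -3)
So before the loop: (2*j ≤ -2 → (∀j_3. ((2*j_3 ≤ -2 → (∀j_2. ((2*j_2 ≤ -2 → (∀j_1. ((¬(2*j_1 ≤ -2)) ∧ 9*h ≥ -3))) ∧ ((¬(2*j_2 ≤ -2)) → 9*h ≥ -3)))) ∧ ((¬(2*j_3 ≤ -2)) → 9*h ≥ -3)))) ∧ ((¬(2*j ≤ -2)) → 9*h ≥ -3)
Answer: WP = (2*j ≤ -2 → (∀j_3. ((2*j_3 ≤ -2 → (∀j_2. ((2*j_2 ≤ -2 → (∀j_1. ((¬(2*j_1 ≤ -2)) ∧ 9*h ≥ -3))) ∧ ((¬(2*j_2 ≤ -2)) → 9*h ≥ -3)))) ∧ ((¬(2*j_3 ≤ -2)) → 9*h ≥ -3)))) ∧ ((¬(2*j ≤ -2)) → 9*h ≥ -3)
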